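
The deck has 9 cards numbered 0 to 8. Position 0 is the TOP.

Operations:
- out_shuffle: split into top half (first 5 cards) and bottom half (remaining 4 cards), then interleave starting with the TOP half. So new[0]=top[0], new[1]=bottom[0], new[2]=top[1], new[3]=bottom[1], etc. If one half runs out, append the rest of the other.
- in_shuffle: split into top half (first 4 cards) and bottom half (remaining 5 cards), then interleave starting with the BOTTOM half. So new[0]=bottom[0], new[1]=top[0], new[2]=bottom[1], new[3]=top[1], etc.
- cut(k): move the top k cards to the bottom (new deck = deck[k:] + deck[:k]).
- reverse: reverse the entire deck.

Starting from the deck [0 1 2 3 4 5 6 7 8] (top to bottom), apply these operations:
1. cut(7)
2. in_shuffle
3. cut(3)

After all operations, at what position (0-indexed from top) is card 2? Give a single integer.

After op 1 (cut(7)): [7 8 0 1 2 3 4 5 6]
After op 2 (in_shuffle): [2 7 3 8 4 0 5 1 6]
After op 3 (cut(3)): [8 4 0 5 1 6 2 7 3]
Card 2 is at position 6.

Answer: 6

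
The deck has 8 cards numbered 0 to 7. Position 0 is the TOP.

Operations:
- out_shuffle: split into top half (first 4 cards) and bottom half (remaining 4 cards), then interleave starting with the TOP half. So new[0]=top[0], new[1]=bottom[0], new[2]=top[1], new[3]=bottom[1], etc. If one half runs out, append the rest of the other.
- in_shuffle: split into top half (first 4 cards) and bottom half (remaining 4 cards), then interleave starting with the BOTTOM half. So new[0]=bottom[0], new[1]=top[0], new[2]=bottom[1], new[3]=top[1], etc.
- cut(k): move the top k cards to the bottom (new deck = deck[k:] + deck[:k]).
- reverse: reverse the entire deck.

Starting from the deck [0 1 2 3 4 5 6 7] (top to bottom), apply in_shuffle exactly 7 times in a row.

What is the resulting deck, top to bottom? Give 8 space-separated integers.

After op 1 (in_shuffle): [4 0 5 1 6 2 7 3]
After op 2 (in_shuffle): [6 4 2 0 7 5 3 1]
After op 3 (in_shuffle): [7 6 5 4 3 2 1 0]
After op 4 (in_shuffle): [3 7 2 6 1 5 0 4]
After op 5 (in_shuffle): [1 3 5 7 0 2 4 6]
After op 6 (in_shuffle): [0 1 2 3 4 5 6 7]
After op 7 (in_shuffle): [4 0 5 1 6 2 7 3]

Answer: 4 0 5 1 6 2 7 3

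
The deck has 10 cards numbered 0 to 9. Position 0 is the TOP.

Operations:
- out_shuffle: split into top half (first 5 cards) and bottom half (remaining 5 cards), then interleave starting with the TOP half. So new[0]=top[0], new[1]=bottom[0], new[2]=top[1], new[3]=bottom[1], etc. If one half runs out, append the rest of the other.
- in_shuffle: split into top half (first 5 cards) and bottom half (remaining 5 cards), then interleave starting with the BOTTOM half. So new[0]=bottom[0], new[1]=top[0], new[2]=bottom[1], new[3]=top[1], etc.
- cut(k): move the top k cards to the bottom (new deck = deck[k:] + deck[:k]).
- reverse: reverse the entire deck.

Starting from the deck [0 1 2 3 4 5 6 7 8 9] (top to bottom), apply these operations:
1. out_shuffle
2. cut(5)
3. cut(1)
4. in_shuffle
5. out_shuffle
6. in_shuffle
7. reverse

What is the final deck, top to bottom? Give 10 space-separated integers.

Answer: 1 0 2 6 3 7 4 8 5 9

Derivation:
After op 1 (out_shuffle): [0 5 1 6 2 7 3 8 4 9]
After op 2 (cut(5)): [7 3 8 4 9 0 5 1 6 2]
After op 3 (cut(1)): [3 8 4 9 0 5 1 6 2 7]
After op 4 (in_shuffle): [5 3 1 8 6 4 2 9 7 0]
After op 5 (out_shuffle): [5 4 3 2 1 9 8 7 6 0]
After op 6 (in_shuffle): [9 5 8 4 7 3 6 2 0 1]
After op 7 (reverse): [1 0 2 6 3 7 4 8 5 9]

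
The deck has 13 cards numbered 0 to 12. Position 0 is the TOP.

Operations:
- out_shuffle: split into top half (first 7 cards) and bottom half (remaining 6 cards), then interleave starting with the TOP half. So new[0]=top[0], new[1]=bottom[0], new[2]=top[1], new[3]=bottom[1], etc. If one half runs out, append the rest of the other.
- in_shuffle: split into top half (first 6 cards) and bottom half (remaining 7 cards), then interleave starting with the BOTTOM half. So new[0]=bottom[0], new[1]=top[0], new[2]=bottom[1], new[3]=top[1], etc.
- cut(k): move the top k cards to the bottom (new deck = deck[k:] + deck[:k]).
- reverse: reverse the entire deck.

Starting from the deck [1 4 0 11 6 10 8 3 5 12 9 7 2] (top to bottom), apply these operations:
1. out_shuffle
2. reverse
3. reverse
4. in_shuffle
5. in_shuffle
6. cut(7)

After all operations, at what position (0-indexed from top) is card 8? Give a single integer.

Answer: 5

Derivation:
After op 1 (out_shuffle): [1 3 4 5 0 12 11 9 6 7 10 2 8]
After op 2 (reverse): [8 2 10 7 6 9 11 12 0 5 4 3 1]
After op 3 (reverse): [1 3 4 5 0 12 11 9 6 7 10 2 8]
After op 4 (in_shuffle): [11 1 9 3 6 4 7 5 10 0 2 12 8]
After op 5 (in_shuffle): [7 11 5 1 10 9 0 3 2 6 12 4 8]
After op 6 (cut(7)): [3 2 6 12 4 8 7 11 5 1 10 9 0]
Card 8 is at position 5.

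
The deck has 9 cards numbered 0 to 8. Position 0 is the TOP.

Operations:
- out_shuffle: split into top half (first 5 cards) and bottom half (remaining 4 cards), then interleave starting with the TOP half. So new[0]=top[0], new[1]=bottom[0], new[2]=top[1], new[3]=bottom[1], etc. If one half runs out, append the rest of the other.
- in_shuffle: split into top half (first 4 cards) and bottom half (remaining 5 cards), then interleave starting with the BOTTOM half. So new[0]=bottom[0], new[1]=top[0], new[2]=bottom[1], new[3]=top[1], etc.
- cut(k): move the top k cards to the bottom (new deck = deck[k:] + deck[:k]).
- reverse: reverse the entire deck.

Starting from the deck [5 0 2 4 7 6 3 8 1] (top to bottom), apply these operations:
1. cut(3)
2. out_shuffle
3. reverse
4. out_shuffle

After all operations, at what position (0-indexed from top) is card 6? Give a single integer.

Answer: 8

Derivation:
After op 1 (cut(3)): [4 7 6 3 8 1 5 0 2]
After op 2 (out_shuffle): [4 1 7 5 6 0 3 2 8]
After op 3 (reverse): [8 2 3 0 6 5 7 1 4]
After op 4 (out_shuffle): [8 5 2 7 3 1 0 4 6]
Card 6 is at position 8.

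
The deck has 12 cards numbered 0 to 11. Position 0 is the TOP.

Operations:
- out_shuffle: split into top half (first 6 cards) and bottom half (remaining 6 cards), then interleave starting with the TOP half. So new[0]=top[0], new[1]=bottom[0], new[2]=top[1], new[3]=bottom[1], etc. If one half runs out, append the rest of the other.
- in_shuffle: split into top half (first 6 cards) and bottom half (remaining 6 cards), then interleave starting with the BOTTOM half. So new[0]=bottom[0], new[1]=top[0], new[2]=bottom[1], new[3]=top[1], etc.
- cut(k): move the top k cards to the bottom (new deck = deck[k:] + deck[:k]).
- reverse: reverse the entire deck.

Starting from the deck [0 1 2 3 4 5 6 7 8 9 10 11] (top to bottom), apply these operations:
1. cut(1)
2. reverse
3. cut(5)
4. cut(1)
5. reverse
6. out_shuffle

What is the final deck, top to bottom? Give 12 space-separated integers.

Answer: 7 1 8 2 9 3 10 4 11 5 0 6

Derivation:
After op 1 (cut(1)): [1 2 3 4 5 6 7 8 9 10 11 0]
After op 2 (reverse): [0 11 10 9 8 7 6 5 4 3 2 1]
After op 3 (cut(5)): [7 6 5 4 3 2 1 0 11 10 9 8]
After op 4 (cut(1)): [6 5 4 3 2 1 0 11 10 9 8 7]
After op 5 (reverse): [7 8 9 10 11 0 1 2 3 4 5 6]
After op 6 (out_shuffle): [7 1 8 2 9 3 10 4 11 5 0 6]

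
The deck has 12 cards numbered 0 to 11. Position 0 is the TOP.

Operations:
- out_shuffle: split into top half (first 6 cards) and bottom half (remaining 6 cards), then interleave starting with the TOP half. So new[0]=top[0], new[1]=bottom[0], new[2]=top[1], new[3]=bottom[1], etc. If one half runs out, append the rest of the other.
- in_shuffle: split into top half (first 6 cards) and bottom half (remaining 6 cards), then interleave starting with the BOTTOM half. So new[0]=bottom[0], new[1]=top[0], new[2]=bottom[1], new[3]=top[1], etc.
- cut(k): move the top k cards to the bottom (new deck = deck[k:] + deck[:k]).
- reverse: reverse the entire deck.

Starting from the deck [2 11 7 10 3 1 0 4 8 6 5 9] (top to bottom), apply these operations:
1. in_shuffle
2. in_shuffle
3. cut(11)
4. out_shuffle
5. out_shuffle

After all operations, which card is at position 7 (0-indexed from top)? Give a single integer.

Answer: 8

Derivation:
After op 1 (in_shuffle): [0 2 4 11 8 7 6 10 5 3 9 1]
After op 2 (in_shuffle): [6 0 10 2 5 4 3 11 9 8 1 7]
After op 3 (cut(11)): [7 6 0 10 2 5 4 3 11 9 8 1]
After op 4 (out_shuffle): [7 4 6 3 0 11 10 9 2 8 5 1]
After op 5 (out_shuffle): [7 10 4 9 6 2 3 8 0 5 11 1]
Position 7: card 8.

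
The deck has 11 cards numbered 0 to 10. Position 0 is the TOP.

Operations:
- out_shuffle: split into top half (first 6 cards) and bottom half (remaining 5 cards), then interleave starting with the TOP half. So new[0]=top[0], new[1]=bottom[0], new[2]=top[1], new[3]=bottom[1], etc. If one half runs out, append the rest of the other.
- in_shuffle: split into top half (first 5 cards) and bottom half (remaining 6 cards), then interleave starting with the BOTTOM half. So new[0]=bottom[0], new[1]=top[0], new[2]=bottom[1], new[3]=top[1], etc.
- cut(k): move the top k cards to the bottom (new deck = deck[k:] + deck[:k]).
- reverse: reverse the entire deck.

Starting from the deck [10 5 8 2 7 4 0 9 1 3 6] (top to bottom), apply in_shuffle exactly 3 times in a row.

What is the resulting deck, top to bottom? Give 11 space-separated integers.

After op 1 (in_shuffle): [4 10 0 5 9 8 1 2 3 7 6]
After op 2 (in_shuffle): [8 4 1 10 2 0 3 5 7 9 6]
After op 3 (in_shuffle): [0 8 3 4 5 1 7 10 9 2 6]

Answer: 0 8 3 4 5 1 7 10 9 2 6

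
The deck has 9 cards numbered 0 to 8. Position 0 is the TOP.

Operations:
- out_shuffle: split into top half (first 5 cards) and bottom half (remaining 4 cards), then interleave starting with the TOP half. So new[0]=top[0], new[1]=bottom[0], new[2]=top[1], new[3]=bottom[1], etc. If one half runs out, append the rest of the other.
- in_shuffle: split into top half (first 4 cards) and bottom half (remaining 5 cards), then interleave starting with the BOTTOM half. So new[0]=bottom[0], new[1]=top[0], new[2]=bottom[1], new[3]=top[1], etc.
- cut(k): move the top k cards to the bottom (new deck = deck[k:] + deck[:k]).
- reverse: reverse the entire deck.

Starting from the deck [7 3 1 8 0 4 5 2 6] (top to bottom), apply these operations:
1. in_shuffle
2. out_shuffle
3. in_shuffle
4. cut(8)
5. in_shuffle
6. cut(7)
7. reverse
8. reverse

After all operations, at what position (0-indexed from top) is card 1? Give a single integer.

Answer: 2

Derivation:
After op 1 (in_shuffle): [0 7 4 3 5 1 2 8 6]
After op 2 (out_shuffle): [0 1 7 2 4 8 3 6 5]
After op 3 (in_shuffle): [4 0 8 1 3 7 6 2 5]
After op 4 (cut(8)): [5 4 0 8 1 3 7 6 2]
After op 5 (in_shuffle): [1 5 3 4 7 0 6 8 2]
After op 6 (cut(7)): [8 2 1 5 3 4 7 0 6]
After op 7 (reverse): [6 0 7 4 3 5 1 2 8]
After op 8 (reverse): [8 2 1 5 3 4 7 0 6]
Card 1 is at position 2.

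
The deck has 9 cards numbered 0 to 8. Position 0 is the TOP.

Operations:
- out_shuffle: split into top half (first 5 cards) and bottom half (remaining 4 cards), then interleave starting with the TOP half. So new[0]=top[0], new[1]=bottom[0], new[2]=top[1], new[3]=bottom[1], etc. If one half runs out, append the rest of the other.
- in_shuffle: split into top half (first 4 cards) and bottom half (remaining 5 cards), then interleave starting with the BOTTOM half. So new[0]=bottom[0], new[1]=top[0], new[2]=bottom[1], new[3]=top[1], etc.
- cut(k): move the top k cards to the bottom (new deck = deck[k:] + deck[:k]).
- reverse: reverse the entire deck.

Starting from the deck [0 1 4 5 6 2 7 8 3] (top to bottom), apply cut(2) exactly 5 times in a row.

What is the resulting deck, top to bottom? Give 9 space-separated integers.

Answer: 1 4 5 6 2 7 8 3 0

Derivation:
After op 1 (cut(2)): [4 5 6 2 7 8 3 0 1]
After op 2 (cut(2)): [6 2 7 8 3 0 1 4 5]
After op 3 (cut(2)): [7 8 3 0 1 4 5 6 2]
After op 4 (cut(2)): [3 0 1 4 5 6 2 7 8]
After op 5 (cut(2)): [1 4 5 6 2 7 8 3 0]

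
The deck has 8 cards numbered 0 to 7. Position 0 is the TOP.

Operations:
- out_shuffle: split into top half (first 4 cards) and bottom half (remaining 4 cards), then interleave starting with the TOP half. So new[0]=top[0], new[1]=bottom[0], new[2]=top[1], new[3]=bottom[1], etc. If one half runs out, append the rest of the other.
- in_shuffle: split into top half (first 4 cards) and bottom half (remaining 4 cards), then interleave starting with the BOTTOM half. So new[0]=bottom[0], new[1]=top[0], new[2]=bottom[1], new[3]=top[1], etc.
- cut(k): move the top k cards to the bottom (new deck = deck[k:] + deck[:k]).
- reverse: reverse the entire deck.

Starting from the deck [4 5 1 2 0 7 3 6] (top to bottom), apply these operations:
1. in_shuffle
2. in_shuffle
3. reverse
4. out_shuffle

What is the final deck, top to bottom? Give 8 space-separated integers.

Answer: 5 4 2 1 7 0 6 3

Derivation:
After op 1 (in_shuffle): [0 4 7 5 3 1 6 2]
After op 2 (in_shuffle): [3 0 1 4 6 7 2 5]
After op 3 (reverse): [5 2 7 6 4 1 0 3]
After op 4 (out_shuffle): [5 4 2 1 7 0 6 3]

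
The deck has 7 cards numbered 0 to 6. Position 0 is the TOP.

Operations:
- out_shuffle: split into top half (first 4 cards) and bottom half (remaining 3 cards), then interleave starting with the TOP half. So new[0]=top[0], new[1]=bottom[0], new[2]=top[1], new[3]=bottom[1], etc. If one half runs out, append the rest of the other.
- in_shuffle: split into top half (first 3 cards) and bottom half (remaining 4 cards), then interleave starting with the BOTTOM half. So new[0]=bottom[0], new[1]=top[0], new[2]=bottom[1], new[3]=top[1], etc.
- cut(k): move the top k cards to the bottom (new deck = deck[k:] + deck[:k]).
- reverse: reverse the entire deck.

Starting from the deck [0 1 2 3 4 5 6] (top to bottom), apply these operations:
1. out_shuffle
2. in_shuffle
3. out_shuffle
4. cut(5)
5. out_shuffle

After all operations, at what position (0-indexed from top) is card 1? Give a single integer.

Answer: 3

Derivation:
After op 1 (out_shuffle): [0 4 1 5 2 6 3]
After op 2 (in_shuffle): [5 0 2 4 6 1 3]
After op 3 (out_shuffle): [5 6 0 1 2 3 4]
After op 4 (cut(5)): [3 4 5 6 0 1 2]
After op 5 (out_shuffle): [3 0 4 1 5 2 6]
Card 1 is at position 3.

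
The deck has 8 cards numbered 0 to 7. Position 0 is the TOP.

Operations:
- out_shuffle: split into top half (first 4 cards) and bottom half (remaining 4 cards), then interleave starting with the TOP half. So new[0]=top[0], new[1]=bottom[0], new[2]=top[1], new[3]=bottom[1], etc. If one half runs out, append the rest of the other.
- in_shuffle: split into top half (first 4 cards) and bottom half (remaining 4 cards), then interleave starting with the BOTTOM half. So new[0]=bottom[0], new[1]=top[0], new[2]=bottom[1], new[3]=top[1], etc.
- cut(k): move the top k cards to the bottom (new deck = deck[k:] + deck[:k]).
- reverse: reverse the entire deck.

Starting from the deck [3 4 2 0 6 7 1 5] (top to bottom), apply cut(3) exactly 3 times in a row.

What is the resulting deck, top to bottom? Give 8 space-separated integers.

Answer: 4 2 0 6 7 1 5 3

Derivation:
After op 1 (cut(3)): [0 6 7 1 5 3 4 2]
After op 2 (cut(3)): [1 5 3 4 2 0 6 7]
After op 3 (cut(3)): [4 2 0 6 7 1 5 3]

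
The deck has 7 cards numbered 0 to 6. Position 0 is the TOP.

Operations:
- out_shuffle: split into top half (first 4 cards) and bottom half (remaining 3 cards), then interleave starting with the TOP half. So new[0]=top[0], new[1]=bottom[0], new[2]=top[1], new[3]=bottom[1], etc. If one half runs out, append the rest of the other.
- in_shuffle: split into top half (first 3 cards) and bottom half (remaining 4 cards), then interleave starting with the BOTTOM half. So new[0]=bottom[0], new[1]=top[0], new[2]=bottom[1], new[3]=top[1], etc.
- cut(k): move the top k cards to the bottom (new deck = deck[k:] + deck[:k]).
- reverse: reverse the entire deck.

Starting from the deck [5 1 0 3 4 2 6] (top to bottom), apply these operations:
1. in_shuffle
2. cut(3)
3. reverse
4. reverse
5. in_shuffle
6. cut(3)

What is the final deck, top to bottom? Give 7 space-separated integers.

After op 1 (in_shuffle): [3 5 4 1 2 0 6]
After op 2 (cut(3)): [1 2 0 6 3 5 4]
After op 3 (reverse): [4 5 3 6 0 2 1]
After op 4 (reverse): [1 2 0 6 3 5 4]
After op 5 (in_shuffle): [6 1 3 2 5 0 4]
After op 6 (cut(3)): [2 5 0 4 6 1 3]

Answer: 2 5 0 4 6 1 3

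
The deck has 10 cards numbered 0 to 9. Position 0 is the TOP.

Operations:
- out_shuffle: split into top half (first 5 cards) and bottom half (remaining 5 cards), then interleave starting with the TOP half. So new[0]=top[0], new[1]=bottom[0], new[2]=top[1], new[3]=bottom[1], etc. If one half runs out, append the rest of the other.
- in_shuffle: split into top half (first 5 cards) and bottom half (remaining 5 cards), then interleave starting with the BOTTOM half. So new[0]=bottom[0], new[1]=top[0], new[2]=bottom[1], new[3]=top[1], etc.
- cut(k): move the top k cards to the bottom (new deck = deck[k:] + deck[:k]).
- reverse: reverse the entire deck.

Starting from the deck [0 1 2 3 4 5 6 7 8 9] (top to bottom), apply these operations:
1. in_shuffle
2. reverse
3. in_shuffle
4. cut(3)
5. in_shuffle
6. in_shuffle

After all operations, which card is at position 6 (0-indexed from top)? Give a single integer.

Answer: 1

Derivation:
After op 1 (in_shuffle): [5 0 6 1 7 2 8 3 9 4]
After op 2 (reverse): [4 9 3 8 2 7 1 6 0 5]
After op 3 (in_shuffle): [7 4 1 9 6 3 0 8 5 2]
After op 4 (cut(3)): [9 6 3 0 8 5 2 7 4 1]
After op 5 (in_shuffle): [5 9 2 6 7 3 4 0 1 8]
After op 6 (in_shuffle): [3 5 4 9 0 2 1 6 8 7]
Position 6: card 1.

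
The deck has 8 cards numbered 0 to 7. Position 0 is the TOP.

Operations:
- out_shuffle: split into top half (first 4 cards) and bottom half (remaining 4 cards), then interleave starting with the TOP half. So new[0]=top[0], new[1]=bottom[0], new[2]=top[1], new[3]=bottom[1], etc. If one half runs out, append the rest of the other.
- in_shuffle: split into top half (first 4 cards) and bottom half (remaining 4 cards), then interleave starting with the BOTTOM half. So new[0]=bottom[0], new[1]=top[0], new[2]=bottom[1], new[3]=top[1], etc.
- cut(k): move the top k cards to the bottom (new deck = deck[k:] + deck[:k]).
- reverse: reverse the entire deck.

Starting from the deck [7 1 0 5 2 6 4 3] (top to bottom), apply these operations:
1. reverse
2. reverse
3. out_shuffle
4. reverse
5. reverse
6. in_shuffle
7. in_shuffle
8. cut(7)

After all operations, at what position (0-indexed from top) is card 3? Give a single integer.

After op 1 (reverse): [3 4 6 2 5 0 1 7]
After op 2 (reverse): [7 1 0 5 2 6 4 3]
After op 3 (out_shuffle): [7 2 1 6 0 4 5 3]
After op 4 (reverse): [3 5 4 0 6 1 2 7]
After op 5 (reverse): [7 2 1 6 0 4 5 3]
After op 6 (in_shuffle): [0 7 4 2 5 1 3 6]
After op 7 (in_shuffle): [5 0 1 7 3 4 6 2]
After op 8 (cut(7)): [2 5 0 1 7 3 4 6]
Card 3 is at position 5.

Answer: 5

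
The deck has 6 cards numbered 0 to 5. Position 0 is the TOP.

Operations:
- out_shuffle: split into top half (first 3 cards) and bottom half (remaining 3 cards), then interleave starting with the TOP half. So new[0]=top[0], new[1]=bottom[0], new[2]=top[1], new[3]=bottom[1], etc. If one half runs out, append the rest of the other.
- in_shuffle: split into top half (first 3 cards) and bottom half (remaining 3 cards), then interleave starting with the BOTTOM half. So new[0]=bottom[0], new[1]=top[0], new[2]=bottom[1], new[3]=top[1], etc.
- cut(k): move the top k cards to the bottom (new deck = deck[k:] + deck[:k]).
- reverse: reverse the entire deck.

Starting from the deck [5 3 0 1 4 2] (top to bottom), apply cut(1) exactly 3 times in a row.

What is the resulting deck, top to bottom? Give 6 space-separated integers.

After op 1 (cut(1)): [3 0 1 4 2 5]
After op 2 (cut(1)): [0 1 4 2 5 3]
After op 3 (cut(1)): [1 4 2 5 3 0]

Answer: 1 4 2 5 3 0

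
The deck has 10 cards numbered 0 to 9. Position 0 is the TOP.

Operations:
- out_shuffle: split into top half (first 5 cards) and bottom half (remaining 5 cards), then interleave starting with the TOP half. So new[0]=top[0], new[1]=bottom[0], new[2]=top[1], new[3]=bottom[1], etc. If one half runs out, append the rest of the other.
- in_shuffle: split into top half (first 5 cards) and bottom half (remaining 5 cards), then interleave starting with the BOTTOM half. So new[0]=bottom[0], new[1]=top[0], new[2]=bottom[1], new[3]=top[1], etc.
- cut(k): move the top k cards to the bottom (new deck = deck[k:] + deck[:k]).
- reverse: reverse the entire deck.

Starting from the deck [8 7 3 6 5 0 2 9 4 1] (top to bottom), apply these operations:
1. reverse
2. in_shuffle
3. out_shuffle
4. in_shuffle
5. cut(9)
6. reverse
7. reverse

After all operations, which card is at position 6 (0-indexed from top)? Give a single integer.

After op 1 (reverse): [1 4 9 2 0 5 6 3 7 8]
After op 2 (in_shuffle): [5 1 6 4 3 9 7 2 8 0]
After op 3 (out_shuffle): [5 9 1 7 6 2 4 8 3 0]
After op 4 (in_shuffle): [2 5 4 9 8 1 3 7 0 6]
After op 5 (cut(9)): [6 2 5 4 9 8 1 3 7 0]
After op 6 (reverse): [0 7 3 1 8 9 4 5 2 6]
After op 7 (reverse): [6 2 5 4 9 8 1 3 7 0]
Position 6: card 1.

Answer: 1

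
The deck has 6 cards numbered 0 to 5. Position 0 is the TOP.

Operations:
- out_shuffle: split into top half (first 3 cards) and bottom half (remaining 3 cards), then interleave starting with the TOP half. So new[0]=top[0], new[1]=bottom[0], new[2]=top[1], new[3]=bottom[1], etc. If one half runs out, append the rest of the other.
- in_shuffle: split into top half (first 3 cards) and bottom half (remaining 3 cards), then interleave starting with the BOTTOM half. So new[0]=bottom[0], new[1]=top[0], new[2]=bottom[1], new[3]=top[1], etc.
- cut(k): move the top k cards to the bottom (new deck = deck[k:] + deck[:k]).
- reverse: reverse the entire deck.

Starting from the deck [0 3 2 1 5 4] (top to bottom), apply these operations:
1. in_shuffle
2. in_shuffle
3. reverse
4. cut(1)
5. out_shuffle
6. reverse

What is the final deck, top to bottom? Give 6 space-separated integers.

After op 1 (in_shuffle): [1 0 5 3 4 2]
After op 2 (in_shuffle): [3 1 4 0 2 5]
After op 3 (reverse): [5 2 0 4 1 3]
After op 4 (cut(1)): [2 0 4 1 3 5]
After op 5 (out_shuffle): [2 1 0 3 4 5]
After op 6 (reverse): [5 4 3 0 1 2]

Answer: 5 4 3 0 1 2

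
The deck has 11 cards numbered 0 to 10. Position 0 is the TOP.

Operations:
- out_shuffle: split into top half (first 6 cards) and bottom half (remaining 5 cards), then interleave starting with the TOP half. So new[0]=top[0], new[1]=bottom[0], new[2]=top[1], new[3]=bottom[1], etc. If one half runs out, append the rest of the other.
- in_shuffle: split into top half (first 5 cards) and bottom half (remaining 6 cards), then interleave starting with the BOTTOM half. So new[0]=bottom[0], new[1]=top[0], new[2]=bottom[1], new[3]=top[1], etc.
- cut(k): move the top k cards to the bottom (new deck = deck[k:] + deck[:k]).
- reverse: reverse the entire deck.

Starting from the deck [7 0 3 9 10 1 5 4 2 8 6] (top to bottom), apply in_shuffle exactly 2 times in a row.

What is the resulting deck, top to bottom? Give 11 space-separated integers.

After op 1 (in_shuffle): [1 7 5 0 4 3 2 9 8 10 6]
After op 2 (in_shuffle): [3 1 2 7 9 5 8 0 10 4 6]

Answer: 3 1 2 7 9 5 8 0 10 4 6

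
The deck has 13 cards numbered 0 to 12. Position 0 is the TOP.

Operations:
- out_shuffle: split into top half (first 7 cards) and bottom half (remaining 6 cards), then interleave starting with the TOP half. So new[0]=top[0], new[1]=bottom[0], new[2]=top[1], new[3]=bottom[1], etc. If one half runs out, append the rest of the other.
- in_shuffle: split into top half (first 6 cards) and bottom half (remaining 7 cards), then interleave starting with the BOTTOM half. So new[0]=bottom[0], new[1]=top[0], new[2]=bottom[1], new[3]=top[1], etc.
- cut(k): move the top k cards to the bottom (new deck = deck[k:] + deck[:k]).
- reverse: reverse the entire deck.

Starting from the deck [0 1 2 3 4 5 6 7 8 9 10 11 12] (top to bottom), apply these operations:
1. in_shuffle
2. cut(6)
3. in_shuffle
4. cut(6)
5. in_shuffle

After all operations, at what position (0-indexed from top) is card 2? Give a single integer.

Answer: 0

Derivation:
After op 1 (in_shuffle): [6 0 7 1 8 2 9 3 10 4 11 5 12]
After op 2 (cut(6)): [9 3 10 4 11 5 12 6 0 7 1 8 2]
After op 3 (in_shuffle): [12 9 6 3 0 10 7 4 1 11 8 5 2]
After op 4 (cut(6)): [7 4 1 11 8 5 2 12 9 6 3 0 10]
After op 5 (in_shuffle): [2 7 12 4 9 1 6 11 3 8 0 5 10]
Card 2 is at position 0.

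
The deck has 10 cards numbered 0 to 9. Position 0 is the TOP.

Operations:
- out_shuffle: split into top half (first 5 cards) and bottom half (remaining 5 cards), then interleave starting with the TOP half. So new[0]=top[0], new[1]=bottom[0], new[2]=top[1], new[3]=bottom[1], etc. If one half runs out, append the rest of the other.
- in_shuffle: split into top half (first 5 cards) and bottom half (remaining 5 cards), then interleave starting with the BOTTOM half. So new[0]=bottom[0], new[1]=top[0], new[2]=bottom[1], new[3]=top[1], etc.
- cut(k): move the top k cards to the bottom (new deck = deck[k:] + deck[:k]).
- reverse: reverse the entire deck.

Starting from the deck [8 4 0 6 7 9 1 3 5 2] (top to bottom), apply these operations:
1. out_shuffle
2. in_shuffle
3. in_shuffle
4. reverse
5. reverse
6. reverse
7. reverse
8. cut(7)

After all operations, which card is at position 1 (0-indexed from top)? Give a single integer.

After op 1 (out_shuffle): [8 9 4 1 0 3 6 5 7 2]
After op 2 (in_shuffle): [3 8 6 9 5 4 7 1 2 0]
After op 3 (in_shuffle): [4 3 7 8 1 6 2 9 0 5]
After op 4 (reverse): [5 0 9 2 6 1 8 7 3 4]
After op 5 (reverse): [4 3 7 8 1 6 2 9 0 5]
After op 6 (reverse): [5 0 9 2 6 1 8 7 3 4]
After op 7 (reverse): [4 3 7 8 1 6 2 9 0 5]
After op 8 (cut(7)): [9 0 5 4 3 7 8 1 6 2]
Position 1: card 0.

Answer: 0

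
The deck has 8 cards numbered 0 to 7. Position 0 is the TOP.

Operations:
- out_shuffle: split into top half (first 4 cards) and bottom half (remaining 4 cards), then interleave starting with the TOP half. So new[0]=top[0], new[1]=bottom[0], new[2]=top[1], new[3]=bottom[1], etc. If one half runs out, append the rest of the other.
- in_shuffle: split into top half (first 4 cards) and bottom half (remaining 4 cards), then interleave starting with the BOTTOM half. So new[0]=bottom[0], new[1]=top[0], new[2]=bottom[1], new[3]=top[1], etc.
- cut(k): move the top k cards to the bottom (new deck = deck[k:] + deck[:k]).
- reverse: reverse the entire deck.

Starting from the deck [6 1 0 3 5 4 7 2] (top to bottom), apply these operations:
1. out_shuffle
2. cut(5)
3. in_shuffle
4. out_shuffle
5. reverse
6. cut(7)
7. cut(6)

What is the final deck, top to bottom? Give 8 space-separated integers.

After op 1 (out_shuffle): [6 5 1 4 0 7 3 2]
After op 2 (cut(5)): [7 3 2 6 5 1 4 0]
After op 3 (in_shuffle): [5 7 1 3 4 2 0 6]
After op 4 (out_shuffle): [5 4 7 2 1 0 3 6]
After op 5 (reverse): [6 3 0 1 2 7 4 5]
After op 6 (cut(7)): [5 6 3 0 1 2 7 4]
After op 7 (cut(6)): [7 4 5 6 3 0 1 2]

Answer: 7 4 5 6 3 0 1 2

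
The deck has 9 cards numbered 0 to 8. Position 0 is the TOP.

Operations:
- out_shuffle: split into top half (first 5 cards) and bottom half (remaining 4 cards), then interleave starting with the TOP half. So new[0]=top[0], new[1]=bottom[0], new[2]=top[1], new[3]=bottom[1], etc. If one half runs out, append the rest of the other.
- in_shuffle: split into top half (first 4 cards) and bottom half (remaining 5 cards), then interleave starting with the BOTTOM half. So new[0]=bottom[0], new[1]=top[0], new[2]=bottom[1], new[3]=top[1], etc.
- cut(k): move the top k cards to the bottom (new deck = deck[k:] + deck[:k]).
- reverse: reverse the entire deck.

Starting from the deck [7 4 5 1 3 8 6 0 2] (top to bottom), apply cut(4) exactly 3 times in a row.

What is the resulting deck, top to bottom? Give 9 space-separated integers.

After op 1 (cut(4)): [3 8 6 0 2 7 4 5 1]
After op 2 (cut(4)): [2 7 4 5 1 3 8 6 0]
After op 3 (cut(4)): [1 3 8 6 0 2 7 4 5]

Answer: 1 3 8 6 0 2 7 4 5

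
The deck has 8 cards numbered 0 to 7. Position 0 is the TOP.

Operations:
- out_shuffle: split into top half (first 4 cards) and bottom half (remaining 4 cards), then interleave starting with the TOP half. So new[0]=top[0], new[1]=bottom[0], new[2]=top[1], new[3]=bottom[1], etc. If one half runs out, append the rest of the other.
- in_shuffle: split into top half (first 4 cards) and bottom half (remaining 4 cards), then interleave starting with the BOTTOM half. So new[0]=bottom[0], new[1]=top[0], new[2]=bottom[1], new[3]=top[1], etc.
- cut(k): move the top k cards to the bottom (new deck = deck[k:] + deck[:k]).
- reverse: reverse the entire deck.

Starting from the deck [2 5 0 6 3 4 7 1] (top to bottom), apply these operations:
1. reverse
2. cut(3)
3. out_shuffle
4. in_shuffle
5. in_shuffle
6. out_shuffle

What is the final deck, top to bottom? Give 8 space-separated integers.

Answer: 5 4 0 7 6 1 3 2

Derivation:
After op 1 (reverse): [1 7 4 3 6 0 5 2]
After op 2 (cut(3)): [3 6 0 5 2 1 7 4]
After op 3 (out_shuffle): [3 2 6 1 0 7 5 4]
After op 4 (in_shuffle): [0 3 7 2 5 6 4 1]
After op 5 (in_shuffle): [5 0 6 3 4 7 1 2]
After op 6 (out_shuffle): [5 4 0 7 6 1 3 2]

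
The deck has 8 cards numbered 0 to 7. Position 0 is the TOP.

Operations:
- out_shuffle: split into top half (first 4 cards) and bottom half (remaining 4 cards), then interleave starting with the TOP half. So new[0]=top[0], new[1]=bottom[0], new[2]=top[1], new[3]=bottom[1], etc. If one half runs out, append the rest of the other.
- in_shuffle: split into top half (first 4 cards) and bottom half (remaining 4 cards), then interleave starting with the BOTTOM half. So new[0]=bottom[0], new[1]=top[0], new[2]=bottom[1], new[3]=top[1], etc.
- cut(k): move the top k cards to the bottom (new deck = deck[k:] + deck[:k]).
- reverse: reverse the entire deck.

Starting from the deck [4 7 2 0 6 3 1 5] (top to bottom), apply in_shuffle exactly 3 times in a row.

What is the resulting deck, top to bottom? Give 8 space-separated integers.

Answer: 5 1 3 6 0 2 7 4

Derivation:
After op 1 (in_shuffle): [6 4 3 7 1 2 5 0]
After op 2 (in_shuffle): [1 6 2 4 5 3 0 7]
After op 3 (in_shuffle): [5 1 3 6 0 2 7 4]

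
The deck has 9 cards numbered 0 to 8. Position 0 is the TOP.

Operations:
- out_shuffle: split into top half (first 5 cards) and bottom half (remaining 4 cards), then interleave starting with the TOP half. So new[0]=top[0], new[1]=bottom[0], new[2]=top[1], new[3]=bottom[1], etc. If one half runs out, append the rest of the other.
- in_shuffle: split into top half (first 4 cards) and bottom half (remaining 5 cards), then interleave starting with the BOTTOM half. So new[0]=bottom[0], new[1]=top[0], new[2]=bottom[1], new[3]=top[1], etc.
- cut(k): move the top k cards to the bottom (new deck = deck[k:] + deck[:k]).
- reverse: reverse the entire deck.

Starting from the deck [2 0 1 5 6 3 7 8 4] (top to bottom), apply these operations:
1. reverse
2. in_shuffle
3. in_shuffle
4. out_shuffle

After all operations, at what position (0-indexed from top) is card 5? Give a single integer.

Answer: 1

Derivation:
After op 1 (reverse): [4 8 7 3 6 5 1 0 2]
After op 2 (in_shuffle): [6 4 5 8 1 7 0 3 2]
After op 3 (in_shuffle): [1 6 7 4 0 5 3 8 2]
After op 4 (out_shuffle): [1 5 6 3 7 8 4 2 0]
Card 5 is at position 1.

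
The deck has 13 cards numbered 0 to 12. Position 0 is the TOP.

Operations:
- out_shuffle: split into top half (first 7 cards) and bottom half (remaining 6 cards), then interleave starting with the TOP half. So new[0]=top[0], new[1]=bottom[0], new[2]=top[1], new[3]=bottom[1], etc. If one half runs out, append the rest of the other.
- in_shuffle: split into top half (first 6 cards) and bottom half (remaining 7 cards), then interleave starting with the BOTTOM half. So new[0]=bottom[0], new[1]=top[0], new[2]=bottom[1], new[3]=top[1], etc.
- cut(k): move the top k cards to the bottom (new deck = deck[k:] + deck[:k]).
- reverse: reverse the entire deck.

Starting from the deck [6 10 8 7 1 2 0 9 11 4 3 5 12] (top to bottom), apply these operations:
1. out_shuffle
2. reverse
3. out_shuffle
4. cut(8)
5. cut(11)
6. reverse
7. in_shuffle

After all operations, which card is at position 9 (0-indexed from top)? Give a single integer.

After op 1 (out_shuffle): [6 9 10 11 8 4 7 3 1 5 2 12 0]
After op 2 (reverse): [0 12 2 5 1 3 7 4 8 11 10 9 6]
After op 3 (out_shuffle): [0 4 12 8 2 11 5 10 1 9 3 6 7]
After op 4 (cut(8)): [1 9 3 6 7 0 4 12 8 2 11 5 10]
After op 5 (cut(11)): [5 10 1 9 3 6 7 0 4 12 8 2 11]
After op 6 (reverse): [11 2 8 12 4 0 7 6 3 9 1 10 5]
After op 7 (in_shuffle): [7 11 6 2 3 8 9 12 1 4 10 0 5]
Position 9: card 4.

Answer: 4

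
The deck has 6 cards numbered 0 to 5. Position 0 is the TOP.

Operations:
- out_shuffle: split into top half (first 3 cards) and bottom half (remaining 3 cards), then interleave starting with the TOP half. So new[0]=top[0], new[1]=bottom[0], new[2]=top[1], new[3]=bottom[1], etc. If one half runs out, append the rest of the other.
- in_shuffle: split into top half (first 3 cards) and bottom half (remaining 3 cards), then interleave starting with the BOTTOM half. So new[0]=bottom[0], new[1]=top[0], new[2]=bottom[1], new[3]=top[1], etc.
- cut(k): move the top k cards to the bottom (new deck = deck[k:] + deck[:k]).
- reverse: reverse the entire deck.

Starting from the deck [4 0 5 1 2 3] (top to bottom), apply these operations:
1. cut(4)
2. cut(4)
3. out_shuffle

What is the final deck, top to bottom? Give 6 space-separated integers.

After op 1 (cut(4)): [2 3 4 0 5 1]
After op 2 (cut(4)): [5 1 2 3 4 0]
After op 3 (out_shuffle): [5 3 1 4 2 0]

Answer: 5 3 1 4 2 0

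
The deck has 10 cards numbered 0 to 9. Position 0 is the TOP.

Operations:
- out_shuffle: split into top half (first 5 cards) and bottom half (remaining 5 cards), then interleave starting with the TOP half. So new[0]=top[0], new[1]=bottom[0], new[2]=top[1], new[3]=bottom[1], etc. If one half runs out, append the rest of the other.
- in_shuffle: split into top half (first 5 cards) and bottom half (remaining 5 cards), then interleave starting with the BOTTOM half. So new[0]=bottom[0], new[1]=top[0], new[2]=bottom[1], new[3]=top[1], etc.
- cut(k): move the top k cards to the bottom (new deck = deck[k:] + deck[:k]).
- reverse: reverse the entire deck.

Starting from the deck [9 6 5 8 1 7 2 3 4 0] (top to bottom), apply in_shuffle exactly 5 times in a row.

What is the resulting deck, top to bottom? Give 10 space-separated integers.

Answer: 0 4 3 2 7 1 8 5 6 9

Derivation:
After op 1 (in_shuffle): [7 9 2 6 3 5 4 8 0 1]
After op 2 (in_shuffle): [5 7 4 9 8 2 0 6 1 3]
After op 3 (in_shuffle): [2 5 0 7 6 4 1 9 3 8]
After op 4 (in_shuffle): [4 2 1 5 9 0 3 7 8 6]
After op 5 (in_shuffle): [0 4 3 2 7 1 8 5 6 9]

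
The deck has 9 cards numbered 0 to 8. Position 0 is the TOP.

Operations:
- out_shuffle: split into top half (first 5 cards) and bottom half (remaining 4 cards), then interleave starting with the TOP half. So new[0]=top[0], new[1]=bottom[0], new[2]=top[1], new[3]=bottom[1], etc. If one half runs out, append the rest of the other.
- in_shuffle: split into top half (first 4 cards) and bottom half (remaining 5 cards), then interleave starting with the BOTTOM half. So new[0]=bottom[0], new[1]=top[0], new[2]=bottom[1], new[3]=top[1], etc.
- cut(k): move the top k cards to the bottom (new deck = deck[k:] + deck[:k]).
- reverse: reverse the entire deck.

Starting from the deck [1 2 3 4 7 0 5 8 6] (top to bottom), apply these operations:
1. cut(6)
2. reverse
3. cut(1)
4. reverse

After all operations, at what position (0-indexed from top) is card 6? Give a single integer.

After op 1 (cut(6)): [5 8 6 1 2 3 4 7 0]
After op 2 (reverse): [0 7 4 3 2 1 6 8 5]
After op 3 (cut(1)): [7 4 3 2 1 6 8 5 0]
After op 4 (reverse): [0 5 8 6 1 2 3 4 7]
Card 6 is at position 3.

Answer: 3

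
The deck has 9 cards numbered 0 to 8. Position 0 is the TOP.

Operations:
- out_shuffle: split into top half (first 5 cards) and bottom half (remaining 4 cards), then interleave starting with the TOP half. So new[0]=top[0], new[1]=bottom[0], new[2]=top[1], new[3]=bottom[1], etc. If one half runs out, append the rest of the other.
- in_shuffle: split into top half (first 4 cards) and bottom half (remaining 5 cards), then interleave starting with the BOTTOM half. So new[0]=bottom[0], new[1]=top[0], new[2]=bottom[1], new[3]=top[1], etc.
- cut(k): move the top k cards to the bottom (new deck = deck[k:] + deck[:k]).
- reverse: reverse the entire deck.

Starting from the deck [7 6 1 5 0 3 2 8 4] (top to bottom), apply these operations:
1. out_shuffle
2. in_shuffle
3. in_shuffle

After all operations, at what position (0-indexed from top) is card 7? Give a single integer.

Answer: 3

Derivation:
After op 1 (out_shuffle): [7 3 6 2 1 8 5 4 0]
After op 2 (in_shuffle): [1 7 8 3 5 6 4 2 0]
After op 3 (in_shuffle): [5 1 6 7 4 8 2 3 0]
Card 7 is at position 3.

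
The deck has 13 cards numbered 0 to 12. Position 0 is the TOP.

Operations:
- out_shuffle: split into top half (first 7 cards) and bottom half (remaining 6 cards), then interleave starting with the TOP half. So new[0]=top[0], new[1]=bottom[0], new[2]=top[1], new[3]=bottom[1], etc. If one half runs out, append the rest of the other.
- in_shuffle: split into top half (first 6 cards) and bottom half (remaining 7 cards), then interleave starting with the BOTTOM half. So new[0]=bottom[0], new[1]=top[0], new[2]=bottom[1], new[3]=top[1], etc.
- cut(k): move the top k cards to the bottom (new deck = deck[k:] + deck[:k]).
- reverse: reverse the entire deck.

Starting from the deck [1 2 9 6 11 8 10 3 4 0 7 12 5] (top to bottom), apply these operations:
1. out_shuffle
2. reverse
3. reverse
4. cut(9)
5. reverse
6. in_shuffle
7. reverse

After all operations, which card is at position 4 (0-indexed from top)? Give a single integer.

After op 1 (out_shuffle): [1 3 2 4 9 0 6 7 11 12 8 5 10]
After op 2 (reverse): [10 5 8 12 11 7 6 0 9 4 2 3 1]
After op 3 (reverse): [1 3 2 4 9 0 6 7 11 12 8 5 10]
After op 4 (cut(9)): [12 8 5 10 1 3 2 4 9 0 6 7 11]
After op 5 (reverse): [11 7 6 0 9 4 2 3 1 10 5 8 12]
After op 6 (in_shuffle): [2 11 3 7 1 6 10 0 5 9 8 4 12]
After op 7 (reverse): [12 4 8 9 5 0 10 6 1 7 3 11 2]
Position 4: card 5.

Answer: 5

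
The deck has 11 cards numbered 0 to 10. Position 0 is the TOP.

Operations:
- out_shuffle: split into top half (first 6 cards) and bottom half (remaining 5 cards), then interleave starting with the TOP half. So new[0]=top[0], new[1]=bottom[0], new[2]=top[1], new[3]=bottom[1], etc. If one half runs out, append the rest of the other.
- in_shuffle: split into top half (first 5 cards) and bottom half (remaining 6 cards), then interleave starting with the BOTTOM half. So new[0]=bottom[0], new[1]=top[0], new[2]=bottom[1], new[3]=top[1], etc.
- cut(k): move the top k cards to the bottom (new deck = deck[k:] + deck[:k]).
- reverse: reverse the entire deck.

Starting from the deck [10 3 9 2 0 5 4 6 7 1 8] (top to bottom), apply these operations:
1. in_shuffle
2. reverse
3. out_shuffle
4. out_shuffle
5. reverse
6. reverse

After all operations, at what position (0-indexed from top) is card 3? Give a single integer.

After op 1 (in_shuffle): [5 10 4 3 6 9 7 2 1 0 8]
After op 2 (reverse): [8 0 1 2 7 9 6 3 4 10 5]
After op 3 (out_shuffle): [8 6 0 3 1 4 2 10 7 5 9]
After op 4 (out_shuffle): [8 2 6 10 0 7 3 5 1 9 4]
After op 5 (reverse): [4 9 1 5 3 7 0 10 6 2 8]
After op 6 (reverse): [8 2 6 10 0 7 3 5 1 9 4]
Card 3 is at position 6.

Answer: 6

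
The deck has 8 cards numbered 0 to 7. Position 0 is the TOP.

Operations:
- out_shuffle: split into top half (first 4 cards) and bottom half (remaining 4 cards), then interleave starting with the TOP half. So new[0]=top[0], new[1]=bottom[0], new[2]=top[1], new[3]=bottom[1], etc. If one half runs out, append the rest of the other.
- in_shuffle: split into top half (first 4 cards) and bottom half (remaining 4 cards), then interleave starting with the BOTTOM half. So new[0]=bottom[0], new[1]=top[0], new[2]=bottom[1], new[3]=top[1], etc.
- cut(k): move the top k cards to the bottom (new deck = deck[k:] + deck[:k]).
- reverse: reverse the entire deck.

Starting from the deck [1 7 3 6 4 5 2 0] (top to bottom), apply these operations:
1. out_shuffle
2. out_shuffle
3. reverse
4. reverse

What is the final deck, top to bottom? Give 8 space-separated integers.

Answer: 1 3 4 2 7 6 5 0

Derivation:
After op 1 (out_shuffle): [1 4 7 5 3 2 6 0]
After op 2 (out_shuffle): [1 3 4 2 7 6 5 0]
After op 3 (reverse): [0 5 6 7 2 4 3 1]
After op 4 (reverse): [1 3 4 2 7 6 5 0]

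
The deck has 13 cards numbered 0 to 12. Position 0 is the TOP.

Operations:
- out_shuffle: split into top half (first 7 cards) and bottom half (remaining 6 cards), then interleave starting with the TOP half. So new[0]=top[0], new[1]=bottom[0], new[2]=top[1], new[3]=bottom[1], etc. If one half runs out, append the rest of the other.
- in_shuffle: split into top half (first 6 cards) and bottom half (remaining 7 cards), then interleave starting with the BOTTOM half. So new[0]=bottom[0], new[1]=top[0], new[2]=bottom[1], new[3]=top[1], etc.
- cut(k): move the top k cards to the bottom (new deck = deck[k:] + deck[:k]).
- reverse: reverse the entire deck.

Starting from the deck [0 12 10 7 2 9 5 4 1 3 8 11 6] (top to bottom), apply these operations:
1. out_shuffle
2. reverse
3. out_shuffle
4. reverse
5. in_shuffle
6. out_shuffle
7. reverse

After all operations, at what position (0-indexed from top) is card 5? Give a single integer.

Answer: 1

Derivation:
After op 1 (out_shuffle): [0 4 12 1 10 3 7 8 2 11 9 6 5]
After op 2 (reverse): [5 6 9 11 2 8 7 3 10 1 12 4 0]
After op 3 (out_shuffle): [5 3 6 10 9 1 11 12 2 4 8 0 7]
After op 4 (reverse): [7 0 8 4 2 12 11 1 9 10 6 3 5]
After op 5 (in_shuffle): [11 7 1 0 9 8 10 4 6 2 3 12 5]
After op 6 (out_shuffle): [11 4 7 6 1 2 0 3 9 12 8 5 10]
After op 7 (reverse): [10 5 8 12 9 3 0 2 1 6 7 4 11]
Card 5 is at position 1.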